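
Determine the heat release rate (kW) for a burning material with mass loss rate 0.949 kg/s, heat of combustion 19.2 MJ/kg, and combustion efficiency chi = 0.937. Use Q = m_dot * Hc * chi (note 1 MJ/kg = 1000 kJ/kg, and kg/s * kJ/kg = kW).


Hc = 19.2 MJ/kg = 19.2 * 1000 kJ/kg = 19200 kJ/kg
Q = 0.949 kg/s * 19200 kJ/kg * 0.937 = 17073 kW

17073 kW


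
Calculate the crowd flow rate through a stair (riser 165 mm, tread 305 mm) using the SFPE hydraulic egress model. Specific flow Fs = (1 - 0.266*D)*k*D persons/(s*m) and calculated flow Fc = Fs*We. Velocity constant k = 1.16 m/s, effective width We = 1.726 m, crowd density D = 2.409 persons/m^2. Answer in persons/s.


1 - 0.266*D = 1 - 0.266*2.409 = 0.35921
Fs = 0.35921 * 1.16 * 2.409 = 1.0038 persons/(s*m)
Fc = 1.0038 * 1.726 = 1.7325 persons/s

1.7325 persons/s


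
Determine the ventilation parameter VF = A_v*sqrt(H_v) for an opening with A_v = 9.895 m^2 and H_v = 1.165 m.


sqrt(H_v) = 1.0794
VF = 9.895 * 1.0794 = 10.680 m^(5/2)

10.680 m^(5/2)


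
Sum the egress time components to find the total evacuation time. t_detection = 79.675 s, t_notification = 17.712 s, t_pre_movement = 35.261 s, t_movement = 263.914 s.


Total = 79.675 + 17.712 + 35.261 + 263.914 = 396.562 s

396.562 s


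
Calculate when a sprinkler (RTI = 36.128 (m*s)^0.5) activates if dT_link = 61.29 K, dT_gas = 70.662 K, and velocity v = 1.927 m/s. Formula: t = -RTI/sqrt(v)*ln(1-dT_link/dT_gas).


dT_link/dT_gas = 0.86737
ln(1 - 0.86737) = -2.0202
t = -36.128 / sqrt(1.927) * -2.0202 = 52.577 s

52.577 s


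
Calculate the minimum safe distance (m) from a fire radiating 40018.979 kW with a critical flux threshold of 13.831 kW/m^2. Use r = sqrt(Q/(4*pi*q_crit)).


4*pi*q_crit = 173.81
Q/(4*pi*q_crit) = 230.25
r = sqrt(230.25) = 15.174 m

15.174 m


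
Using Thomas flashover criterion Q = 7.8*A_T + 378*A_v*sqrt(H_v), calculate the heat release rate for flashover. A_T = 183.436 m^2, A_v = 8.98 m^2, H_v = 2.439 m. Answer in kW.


7.8*A_T = 1430.8
sqrt(H_v) = 1.5617
378*A_v*sqrt(H_v) = 5301.2
Q = 1430.8 + 5301.2 = 6732.0 kW

6732.0 kW


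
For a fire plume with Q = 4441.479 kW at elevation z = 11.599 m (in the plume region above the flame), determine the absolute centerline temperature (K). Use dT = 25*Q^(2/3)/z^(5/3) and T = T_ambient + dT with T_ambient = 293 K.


Q^(2/3) = 270.20
z^(5/3) = 59.434
dT = 25 * 270.20 / 59.434 = 113.66 K
T = 293 + 113.66 = 406.66 K

406.66 K


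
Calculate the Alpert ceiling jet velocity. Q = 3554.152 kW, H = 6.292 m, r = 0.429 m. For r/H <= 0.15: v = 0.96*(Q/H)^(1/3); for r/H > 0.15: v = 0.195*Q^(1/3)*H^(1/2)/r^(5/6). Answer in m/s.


r/H = 0.429 / 6.292 = 0.068182
r/H <= 0.15, so v = 0.96*(Q/H)^(1/3)
Q/H = 564.87
(Q/H)^(1/3) = 8.2664
v = 0.96 * 8.2664 = 7.9357 m/s

7.9357 m/s


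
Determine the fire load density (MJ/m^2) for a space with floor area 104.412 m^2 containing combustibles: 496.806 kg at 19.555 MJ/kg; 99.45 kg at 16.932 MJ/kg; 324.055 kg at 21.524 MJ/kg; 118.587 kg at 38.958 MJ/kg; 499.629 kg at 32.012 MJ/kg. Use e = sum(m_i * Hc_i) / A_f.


Total energy = 496.806*19.555 + 99.45*16.932 + 324.055*21.524 + 118.587*38.958 + 499.629*32.012
= 9715.041 + 1683.887 + 6974.960 + 4619.912 + 15994.12
= 38987.92 MJ
e = 38987.92 / 104.412 = 373.40 MJ/m^2

373.40 MJ/m^2


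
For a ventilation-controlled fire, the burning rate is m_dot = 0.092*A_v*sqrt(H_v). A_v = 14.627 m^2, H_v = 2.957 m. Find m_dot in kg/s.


sqrt(H_v) = 1.7196
m_dot = 0.092 * 14.627 * 1.7196 = 2.3140 kg/s

2.3140 kg/s


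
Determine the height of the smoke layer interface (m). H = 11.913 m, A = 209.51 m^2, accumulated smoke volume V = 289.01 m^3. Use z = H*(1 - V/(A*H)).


V/(A*H) = 0.11579
1 - 0.11579 = 0.88421
z = 11.913 * 0.88421 = 10.534 m

10.534 m


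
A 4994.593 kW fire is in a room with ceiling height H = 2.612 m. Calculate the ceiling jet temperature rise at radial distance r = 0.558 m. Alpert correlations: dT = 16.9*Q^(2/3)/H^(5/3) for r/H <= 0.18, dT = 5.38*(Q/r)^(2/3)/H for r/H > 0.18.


r/H = 0.558 / 2.612 = 0.21363
r/H > 0.18, so dT = 5.38*(Q/r)^(2/3)/H
Q/r = 8950.9
(Q/r)^(2/3) = 431.10
dT = 5.38 * 431.10 / 2.612 = 887.95 K

887.95 K


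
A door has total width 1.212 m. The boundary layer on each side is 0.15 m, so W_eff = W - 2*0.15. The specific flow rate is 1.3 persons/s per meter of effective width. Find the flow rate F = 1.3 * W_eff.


W_eff = 1.212 - 0.30 = 0.912 m
F = 1.3 * 0.912 = 1.1856 persons/s

1.1856 persons/s


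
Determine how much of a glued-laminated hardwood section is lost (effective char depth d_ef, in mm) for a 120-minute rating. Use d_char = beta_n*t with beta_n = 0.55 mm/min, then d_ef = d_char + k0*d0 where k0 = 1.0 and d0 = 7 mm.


d_char = 0.55 * 120 = 66 mm
d_ef = 66 + 1.0*7 = 73 mm

73 mm


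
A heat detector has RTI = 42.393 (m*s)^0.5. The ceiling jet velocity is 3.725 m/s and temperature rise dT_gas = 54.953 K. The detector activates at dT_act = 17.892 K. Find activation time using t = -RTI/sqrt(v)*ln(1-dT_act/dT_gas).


dT_act/dT_gas = 0.32559
ln(1 - 0.32559) = -0.39391
t = -42.393 / sqrt(3.725) * -0.39391 = 8.6523 s

8.6523 s


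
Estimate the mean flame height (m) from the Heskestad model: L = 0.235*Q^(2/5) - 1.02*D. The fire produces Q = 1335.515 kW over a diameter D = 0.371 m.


Q^(2/5) = 17.793
0.235 * Q^(2/5) = 4.1815
1.02 * D = 0.37842
L = 3.8030 m

3.8030 m


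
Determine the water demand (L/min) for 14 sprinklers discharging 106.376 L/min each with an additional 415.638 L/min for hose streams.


Sprinkler demand = 14 * 106.376 = 1489.264 L/min
Total = 1489.264 + 415.638 = 1904.902 L/min

1904.902 L/min


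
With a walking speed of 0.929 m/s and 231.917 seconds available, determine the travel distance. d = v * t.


d = 0.929 * 231.917 = 215.45 m

215.45 m


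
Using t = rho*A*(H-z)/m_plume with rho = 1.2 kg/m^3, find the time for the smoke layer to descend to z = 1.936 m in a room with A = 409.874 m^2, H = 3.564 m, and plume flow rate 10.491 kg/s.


H - z = 1.628 m
t = 1.2 * 409.874 * 1.628 / 10.491 = 76.325 s

76.325 s


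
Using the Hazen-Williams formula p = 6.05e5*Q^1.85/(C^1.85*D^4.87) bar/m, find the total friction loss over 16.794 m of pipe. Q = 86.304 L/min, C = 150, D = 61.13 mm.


Q^1.85 = 3816.4
C^1.85 = 10611
D^4.87 = 5.0010e+08
p/m = 0.00043510 bar/m
p_total = 0.00043510 * 16.794 = 0.0073070 bar

0.0073070 bar


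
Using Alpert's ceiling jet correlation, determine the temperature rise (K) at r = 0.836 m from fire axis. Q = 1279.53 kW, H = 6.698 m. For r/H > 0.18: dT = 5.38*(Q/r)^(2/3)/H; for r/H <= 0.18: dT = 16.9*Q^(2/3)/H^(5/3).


r/H = 0.836 / 6.698 = 0.12481
r/H <= 0.18, so dT = 16.9*Q^(2/3)/H^(5/3)
Q^(2/3) = 117.86
H^(5/3) = 23.800
dT = 16.9 * 117.86 / 23.800 = 83.691 K

83.691 K


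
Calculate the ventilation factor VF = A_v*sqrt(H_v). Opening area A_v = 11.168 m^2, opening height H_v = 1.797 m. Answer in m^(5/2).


sqrt(H_v) = 1.3405
VF = 11.168 * 1.3405 = 14.971 m^(5/2)

14.971 m^(5/2)


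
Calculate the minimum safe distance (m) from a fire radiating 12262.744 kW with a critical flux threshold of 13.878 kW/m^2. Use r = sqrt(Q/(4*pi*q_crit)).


4*pi*q_crit = 174.40
Q/(4*pi*q_crit) = 70.315
r = sqrt(70.315) = 8.3854 m

8.3854 m


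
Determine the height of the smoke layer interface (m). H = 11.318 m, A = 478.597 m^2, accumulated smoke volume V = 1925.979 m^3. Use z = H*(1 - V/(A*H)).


V/(A*H) = 0.35556
1 - 0.35556 = 0.64444
z = 11.318 * 0.64444 = 7.2938 m

7.2938 m


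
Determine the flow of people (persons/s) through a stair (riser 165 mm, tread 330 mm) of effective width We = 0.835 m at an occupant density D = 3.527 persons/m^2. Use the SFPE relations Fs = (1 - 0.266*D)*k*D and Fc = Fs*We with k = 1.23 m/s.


1 - 0.266*D = 1 - 0.266*3.527 = 0.061818
Fs = 0.061818 * 1.23 * 3.527 = 0.26818 persons/(s*m)
Fc = 0.26818 * 0.835 = 0.22393 persons/s

0.22393 persons/s


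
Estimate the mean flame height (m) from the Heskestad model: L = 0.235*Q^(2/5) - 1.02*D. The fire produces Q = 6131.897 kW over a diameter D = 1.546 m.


Q^(2/5) = 32.737
0.235 * Q^(2/5) = 7.6932
1.02 * D = 1.5769
L = 6.1163 m

6.1163 m


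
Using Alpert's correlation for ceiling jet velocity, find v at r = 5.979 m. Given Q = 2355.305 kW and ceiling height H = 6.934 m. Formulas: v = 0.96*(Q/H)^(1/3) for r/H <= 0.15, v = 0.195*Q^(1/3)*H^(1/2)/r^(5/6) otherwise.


r/H = 5.979 / 6.934 = 0.86227
r/H > 0.15, so v = 0.195*Q^(1/3)*H^(1/2)/r^(5/6)
Q^(1/3) = 13.305
H^(1/2) = 2.6332
r^(5/6) = 4.4380
v = 0.195 * 13.305 * 2.6332 / 4.4380 = 1.5394 m/s

1.5394 m/s


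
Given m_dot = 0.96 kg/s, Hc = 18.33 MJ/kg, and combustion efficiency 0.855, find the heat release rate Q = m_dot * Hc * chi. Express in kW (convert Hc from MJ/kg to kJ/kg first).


Hc = 18.33 MJ/kg = 18.33 * 1000 kJ/kg = 18330 kJ/kg
Q = 0.96 kg/s * 18330 kJ/kg * 0.855 = 15045.264 kW

15045.264 kW


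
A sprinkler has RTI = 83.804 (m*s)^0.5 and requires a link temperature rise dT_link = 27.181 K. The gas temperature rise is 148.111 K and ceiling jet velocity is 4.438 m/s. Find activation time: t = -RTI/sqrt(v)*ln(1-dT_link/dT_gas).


dT_link/dT_gas = 0.18352
ln(1 - 0.18352) = -0.20275
t = -83.804 / sqrt(4.438) * -0.20275 = 8.0655 s

8.0655 s


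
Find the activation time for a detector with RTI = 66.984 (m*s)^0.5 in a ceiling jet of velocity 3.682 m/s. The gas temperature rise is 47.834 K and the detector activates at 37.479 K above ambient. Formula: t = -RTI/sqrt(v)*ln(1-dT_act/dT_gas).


dT_act/dT_gas = 0.78352
ln(1 - 0.78352) = -1.5303
t = -66.984 / sqrt(3.682) * -1.5303 = 53.419 s

53.419 s


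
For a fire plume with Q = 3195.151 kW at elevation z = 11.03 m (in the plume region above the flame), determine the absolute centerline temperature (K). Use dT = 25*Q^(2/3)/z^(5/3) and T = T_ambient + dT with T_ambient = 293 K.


Q^(2/3) = 216.93
z^(5/3) = 54.654
dT = 25 * 216.93 / 54.654 = 99.230 K
T = 293 + 99.230 = 392.23 K

392.23 K


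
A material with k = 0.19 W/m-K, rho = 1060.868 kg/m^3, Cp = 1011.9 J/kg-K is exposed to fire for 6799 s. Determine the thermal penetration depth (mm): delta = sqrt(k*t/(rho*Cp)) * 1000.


alpha = 0.19 / (1060.868 * 1011.9) = 1.7699e-07 m^2/s
alpha * t = 0.0012034
delta = sqrt(0.0012034) * 1000 = 34.690 mm

34.690 mm


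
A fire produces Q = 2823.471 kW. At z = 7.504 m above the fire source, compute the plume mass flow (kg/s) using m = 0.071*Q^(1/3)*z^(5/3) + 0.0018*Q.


Q^(1/3) = 14.134
z^(5/3) = 28.762
First term = 0.071 * 14.134 * 28.762 = 28.863
Second term = 0.0018 * 2823.471 = 5.0822
m = 33.945 kg/s

33.945 kg/s


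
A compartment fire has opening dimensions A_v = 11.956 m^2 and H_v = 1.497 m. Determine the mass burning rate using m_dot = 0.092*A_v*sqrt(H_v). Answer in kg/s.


sqrt(H_v) = 1.2235
m_dot = 0.092 * 11.956 * 1.2235 = 1.3458 kg/s

1.3458 kg/s


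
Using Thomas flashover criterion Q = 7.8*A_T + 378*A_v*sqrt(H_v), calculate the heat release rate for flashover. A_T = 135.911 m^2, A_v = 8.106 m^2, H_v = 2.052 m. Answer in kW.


7.8*A_T = 1060.1
sqrt(H_v) = 1.4325
378*A_v*sqrt(H_v) = 4389.2
Q = 1060.1 + 4389.2 = 5449.3 kW

5449.3 kW


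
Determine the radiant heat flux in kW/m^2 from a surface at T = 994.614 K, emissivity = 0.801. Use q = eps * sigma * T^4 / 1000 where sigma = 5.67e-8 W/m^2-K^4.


T^4 = 9.7863e+11
q = 0.801 * 5.67e-8 * 9.7863e+11 / 1000 = 44.446 kW/m^2

44.446 kW/m^2


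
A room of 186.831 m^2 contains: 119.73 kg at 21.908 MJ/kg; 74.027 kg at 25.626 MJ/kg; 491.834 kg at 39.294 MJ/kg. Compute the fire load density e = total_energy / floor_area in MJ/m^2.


Total energy = 119.73*21.908 + 74.027*25.626 + 491.834*39.294
= 2623.045 + 1897.016 + 19326.13
= 23846.19 MJ
e = 23846.19 / 186.831 = 127.64 MJ/m^2

127.64 MJ/m^2


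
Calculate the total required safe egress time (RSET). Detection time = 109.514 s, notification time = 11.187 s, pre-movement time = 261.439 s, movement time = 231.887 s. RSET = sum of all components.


Total = 109.514 + 11.187 + 261.439 + 231.887 = 614.027 s

614.027 s


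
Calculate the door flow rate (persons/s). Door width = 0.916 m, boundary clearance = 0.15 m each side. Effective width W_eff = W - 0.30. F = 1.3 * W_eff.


W_eff = 0.916 - 0.30 = 0.616 m
F = 1.3 * 0.616 = 0.80080 persons/s

0.80080 persons/s


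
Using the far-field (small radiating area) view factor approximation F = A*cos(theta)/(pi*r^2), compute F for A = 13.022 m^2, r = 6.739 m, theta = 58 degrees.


cos(58 deg) = 0.52992
pi*r^2 = 142.67
F = 13.022 * 0.52992 / 142.67 = 0.048367

0.048367


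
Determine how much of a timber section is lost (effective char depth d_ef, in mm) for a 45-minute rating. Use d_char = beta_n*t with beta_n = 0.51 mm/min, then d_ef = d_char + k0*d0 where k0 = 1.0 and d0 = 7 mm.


d_char = 0.51 * 45 = 22.95 mm
d_ef = 22.95 + 1.0*7 = 29.95 mm

29.95 mm


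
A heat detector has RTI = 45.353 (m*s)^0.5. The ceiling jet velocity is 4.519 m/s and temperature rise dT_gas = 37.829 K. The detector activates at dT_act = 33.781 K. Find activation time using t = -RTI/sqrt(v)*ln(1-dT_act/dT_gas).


dT_act/dT_gas = 0.89299
ln(1 - 0.89299) = -2.2349
t = -45.353 / sqrt(4.519) * -2.2349 = 47.680 s

47.680 s


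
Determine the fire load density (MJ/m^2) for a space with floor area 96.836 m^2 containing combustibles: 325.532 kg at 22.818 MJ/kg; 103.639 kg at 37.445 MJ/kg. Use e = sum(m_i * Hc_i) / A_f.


Total energy = 325.532*22.818 + 103.639*37.445
= 7427.989 + 3880.762
= 11308.75 MJ
e = 11308.75 / 96.836 = 116.78 MJ/m^2

116.78 MJ/m^2


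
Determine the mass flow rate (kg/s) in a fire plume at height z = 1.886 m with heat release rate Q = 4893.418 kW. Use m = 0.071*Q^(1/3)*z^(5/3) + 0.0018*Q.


Q^(1/3) = 16.977
z^(5/3) = 2.8790
First term = 0.071 * 16.977 * 2.8790 = 3.4703
Second term = 0.0018 * 4893.418 = 8.8082
m = 12.278 kg/s

12.278 kg/s


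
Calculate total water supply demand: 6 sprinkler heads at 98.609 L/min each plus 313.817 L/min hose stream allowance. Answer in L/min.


Sprinkler demand = 6 * 98.609 = 591.654 L/min
Total = 591.654 + 313.817 = 905.471 L/min

905.471 L/min


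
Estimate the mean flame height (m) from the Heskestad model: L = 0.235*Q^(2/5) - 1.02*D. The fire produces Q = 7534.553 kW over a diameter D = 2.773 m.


Q^(2/5) = 35.549
0.235 * Q^(2/5) = 8.3539
1.02 * D = 2.8285
L = 5.5255 m

5.5255 m


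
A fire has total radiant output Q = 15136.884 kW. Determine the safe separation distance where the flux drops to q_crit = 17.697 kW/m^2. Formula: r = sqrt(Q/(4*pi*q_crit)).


4*pi*q_crit = 222.39
Q/(4*pi*q_crit) = 68.065
r = sqrt(68.065) = 8.2502 m

8.2502 m


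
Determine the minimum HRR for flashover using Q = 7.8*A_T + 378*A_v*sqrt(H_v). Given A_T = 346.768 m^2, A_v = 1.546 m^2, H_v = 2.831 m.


7.8*A_T = 2704.8
sqrt(H_v) = 1.6826
378*A_v*sqrt(H_v) = 983.27
Q = 2704.8 + 983.27 = 3688.1 kW

3688.1 kW


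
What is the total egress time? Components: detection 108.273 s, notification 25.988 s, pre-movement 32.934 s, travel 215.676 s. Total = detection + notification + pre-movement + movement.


Total = 108.273 + 25.988 + 32.934 + 215.676 = 382.871 s

382.871 s


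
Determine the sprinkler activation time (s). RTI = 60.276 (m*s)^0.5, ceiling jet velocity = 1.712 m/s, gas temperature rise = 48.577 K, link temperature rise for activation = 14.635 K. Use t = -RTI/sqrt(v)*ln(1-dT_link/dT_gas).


dT_link/dT_gas = 0.30127
ln(1 - 0.30127) = -0.35850
t = -60.276 / sqrt(1.712) * -0.35850 = 16.515 s

16.515 s


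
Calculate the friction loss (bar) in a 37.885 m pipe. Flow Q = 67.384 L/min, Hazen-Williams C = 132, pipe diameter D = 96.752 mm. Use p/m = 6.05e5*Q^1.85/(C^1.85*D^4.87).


Q^1.85 = 2414.5
C^1.85 = 8376.5
D^4.87 = 4.6791e+09
p/m = 3.7270e-05 bar/m
p_total = 3.7270e-05 * 37.885 = 0.0014120 bar

0.0014120 bar


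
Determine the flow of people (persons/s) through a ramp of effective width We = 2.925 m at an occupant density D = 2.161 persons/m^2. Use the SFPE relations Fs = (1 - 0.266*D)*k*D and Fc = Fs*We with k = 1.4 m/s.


1 - 0.266*D = 1 - 0.266*2.161 = 0.42517
Fs = 0.42517 * 1.4 * 2.161 = 1.2863 persons/(s*m)
Fc = 1.2863 * 2.925 = 3.7625 persons/s

3.7625 persons/s


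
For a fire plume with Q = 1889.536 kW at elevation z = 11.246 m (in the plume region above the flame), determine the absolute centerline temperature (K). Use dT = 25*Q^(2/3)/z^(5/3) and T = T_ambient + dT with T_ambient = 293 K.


Q^(2/3) = 152.84
z^(5/3) = 56.450
dT = 25 * 152.84 / 56.450 = 67.688 K
T = 293 + 67.688 = 360.69 K

360.69 K


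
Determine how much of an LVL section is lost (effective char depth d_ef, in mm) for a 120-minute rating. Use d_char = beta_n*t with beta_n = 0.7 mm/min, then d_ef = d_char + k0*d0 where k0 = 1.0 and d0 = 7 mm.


d_char = 0.7 * 120 = 84 mm
d_ef = 84 + 1.0*7 = 91 mm

91 mm


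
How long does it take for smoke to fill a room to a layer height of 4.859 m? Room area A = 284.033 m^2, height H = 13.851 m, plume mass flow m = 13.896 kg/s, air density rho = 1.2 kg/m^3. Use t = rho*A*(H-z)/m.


H - z = 8.992 m
t = 1.2 * 284.033 * 8.992 / 13.896 = 220.55 s

220.55 s


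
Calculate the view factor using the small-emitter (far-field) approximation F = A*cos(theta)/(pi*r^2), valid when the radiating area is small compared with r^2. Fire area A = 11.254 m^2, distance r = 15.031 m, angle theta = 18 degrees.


cos(18 deg) = 0.95106
pi*r^2 = 709.78
F = 11.254 * 0.95106 / 709.78 = 0.015080

0.015080


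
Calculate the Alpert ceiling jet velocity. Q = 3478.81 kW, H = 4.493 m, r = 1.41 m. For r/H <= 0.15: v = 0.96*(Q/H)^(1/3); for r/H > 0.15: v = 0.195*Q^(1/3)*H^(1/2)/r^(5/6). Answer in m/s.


r/H = 1.41 / 4.493 = 0.31382
r/H > 0.15, so v = 0.195*Q^(1/3)*H^(1/2)/r^(5/6)
Q^(1/3) = 15.152
H^(1/2) = 2.1197
r^(5/6) = 1.3315
v = 0.195 * 15.152 * 2.1197 / 1.3315 = 4.7036 m/s

4.7036 m/s


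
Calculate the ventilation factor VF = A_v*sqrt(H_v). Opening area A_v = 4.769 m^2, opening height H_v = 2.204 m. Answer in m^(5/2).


sqrt(H_v) = 1.4846
VF = 4.769 * 1.4846 = 7.0800 m^(5/2)

7.0800 m^(5/2)


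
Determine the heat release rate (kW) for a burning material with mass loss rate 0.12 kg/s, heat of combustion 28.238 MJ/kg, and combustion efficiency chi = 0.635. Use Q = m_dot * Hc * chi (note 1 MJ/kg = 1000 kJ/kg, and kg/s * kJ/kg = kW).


Hc = 28.238 MJ/kg = 28.238 * 1000 kJ/kg = 28238 kJ/kg
Q = 0.12 kg/s * 28238 kJ/kg * 0.635 = 2151.7 kW

2151.7 kW


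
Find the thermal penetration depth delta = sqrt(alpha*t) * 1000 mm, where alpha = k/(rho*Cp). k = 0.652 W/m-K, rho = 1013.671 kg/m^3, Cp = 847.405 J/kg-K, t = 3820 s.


alpha = 0.652 / (1013.671 * 847.405) = 7.5903e-07 m^2/s
alpha * t = 0.0028995
delta = sqrt(0.0028995) * 1000 = 53.847 mm

53.847 mm


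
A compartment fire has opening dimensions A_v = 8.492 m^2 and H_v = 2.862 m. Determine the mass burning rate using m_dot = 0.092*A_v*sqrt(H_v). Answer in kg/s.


sqrt(H_v) = 1.6917
m_dot = 0.092 * 8.492 * 1.6917 = 1.3217 kg/s

1.3217 kg/s


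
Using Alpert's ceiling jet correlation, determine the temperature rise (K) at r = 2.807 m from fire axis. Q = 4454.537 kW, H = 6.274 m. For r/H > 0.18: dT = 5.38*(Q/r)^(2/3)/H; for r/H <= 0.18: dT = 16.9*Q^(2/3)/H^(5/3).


r/H = 2.807 / 6.274 = 0.44740
r/H > 0.18, so dT = 5.38*(Q/r)^(2/3)/H
Q/r = 1586.9
(Q/r)^(2/3) = 136.05
dT = 5.38 * 136.05 / 6.274 = 116.67 K

116.67 K


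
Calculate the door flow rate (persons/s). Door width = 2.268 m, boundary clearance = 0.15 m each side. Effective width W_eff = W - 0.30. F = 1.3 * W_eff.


W_eff = 2.268 - 0.30 = 1.968 m
F = 1.3 * 1.968 = 2.5584 persons/s

2.5584 persons/s


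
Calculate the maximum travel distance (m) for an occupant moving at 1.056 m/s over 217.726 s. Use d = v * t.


d = 1.056 * 217.726 = 229.92 m

229.92 m


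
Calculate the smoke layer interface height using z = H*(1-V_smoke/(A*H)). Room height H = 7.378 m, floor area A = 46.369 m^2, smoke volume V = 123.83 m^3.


V/(A*H) = 0.36196
1 - 0.36196 = 0.63804
z = 7.378 * 0.63804 = 4.7075 m

4.7075 m


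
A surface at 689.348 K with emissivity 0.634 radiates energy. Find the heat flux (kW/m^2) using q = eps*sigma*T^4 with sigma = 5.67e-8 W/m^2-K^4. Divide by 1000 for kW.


T^4 = 2.2582e+11
q = 0.634 * 5.67e-8 * 2.2582e+11 / 1000 = 8.1176 kW/m^2

8.1176 kW/m^2


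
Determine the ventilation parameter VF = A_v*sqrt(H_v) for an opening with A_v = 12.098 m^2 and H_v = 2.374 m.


sqrt(H_v) = 1.5408
VF = 12.098 * 1.5408 = 18.640 m^(5/2)

18.640 m^(5/2)


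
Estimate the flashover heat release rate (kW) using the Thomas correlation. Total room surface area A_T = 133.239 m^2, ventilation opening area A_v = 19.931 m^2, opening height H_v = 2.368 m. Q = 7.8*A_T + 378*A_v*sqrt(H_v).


7.8*A_T = 1039.3
sqrt(H_v) = 1.5388
378*A_v*sqrt(H_v) = 11593
Q = 1039.3 + 11593 = 12633 kW

12633 kW


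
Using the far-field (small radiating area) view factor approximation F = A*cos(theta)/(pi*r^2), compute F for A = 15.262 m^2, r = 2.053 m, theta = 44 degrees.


cos(44 deg) = 0.71934
pi*r^2 = 13.241
F = 15.262 * 0.71934 / 13.241 = 0.82912

0.82912


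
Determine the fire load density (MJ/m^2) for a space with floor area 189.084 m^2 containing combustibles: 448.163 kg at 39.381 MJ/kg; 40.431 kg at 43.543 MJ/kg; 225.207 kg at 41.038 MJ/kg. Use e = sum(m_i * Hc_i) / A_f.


Total energy = 448.163*39.381 + 40.431*43.543 + 225.207*41.038
= 17649.11 + 1760.487 + 9242.045
= 28651.64 MJ
e = 28651.64 / 189.084 = 151.53 MJ/m^2

151.53 MJ/m^2


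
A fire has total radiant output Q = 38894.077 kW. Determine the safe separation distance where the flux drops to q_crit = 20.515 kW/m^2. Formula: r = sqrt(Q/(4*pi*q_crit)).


4*pi*q_crit = 257.80
Q/(4*pi*q_crit) = 150.87
r = sqrt(150.87) = 12.283 m

12.283 m


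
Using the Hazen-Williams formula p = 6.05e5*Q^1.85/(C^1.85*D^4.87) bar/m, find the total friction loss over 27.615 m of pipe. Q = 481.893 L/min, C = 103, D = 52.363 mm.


Q^1.85 = 91930
C^1.85 = 5293.6
D^4.87 = 2.3531e+08
p/m = 0.044649 bar/m
p_total = 0.044649 * 27.615 = 1.2330 bar

1.2330 bar


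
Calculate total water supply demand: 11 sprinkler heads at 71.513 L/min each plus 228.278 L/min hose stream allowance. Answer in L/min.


Sprinkler demand = 11 * 71.513 = 786.643 L/min
Total = 786.643 + 228.278 = 1014.921 L/min

1014.921 L/min


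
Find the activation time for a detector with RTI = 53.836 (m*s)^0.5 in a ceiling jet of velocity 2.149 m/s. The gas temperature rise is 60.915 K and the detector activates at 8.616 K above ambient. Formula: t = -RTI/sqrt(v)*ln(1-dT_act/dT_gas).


dT_act/dT_gas = 0.14144
ln(1 - 0.14144) = -0.15250
t = -53.836 / sqrt(2.149) * -0.15250 = 5.6006 s

5.6006 s


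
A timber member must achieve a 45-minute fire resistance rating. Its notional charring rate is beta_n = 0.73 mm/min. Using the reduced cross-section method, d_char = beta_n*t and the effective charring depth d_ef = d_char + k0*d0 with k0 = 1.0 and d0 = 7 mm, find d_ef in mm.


d_char = 0.73 * 45 = 32.85 mm
d_ef = 32.85 + 1.0*7 = 39.85 mm

39.85 mm


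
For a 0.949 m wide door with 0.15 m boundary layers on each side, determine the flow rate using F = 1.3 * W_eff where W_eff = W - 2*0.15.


W_eff = 0.949 - 0.30 = 0.649 m
F = 1.3 * 0.649 = 0.84370 persons/s

0.84370 persons/s


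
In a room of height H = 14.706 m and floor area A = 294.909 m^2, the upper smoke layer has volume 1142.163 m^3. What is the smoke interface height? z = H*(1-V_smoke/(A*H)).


V/(A*H) = 0.26336
1 - 0.26336 = 0.73664
z = 14.706 * 0.73664 = 10.833 m

10.833 m


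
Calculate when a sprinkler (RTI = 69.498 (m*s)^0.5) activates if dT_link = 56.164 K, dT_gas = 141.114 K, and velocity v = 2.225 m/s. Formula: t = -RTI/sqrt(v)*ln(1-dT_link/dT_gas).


dT_link/dT_gas = 0.39800
ln(1 - 0.39800) = -0.50751
t = -69.498 / sqrt(2.225) * -0.50751 = 23.645 s

23.645 s


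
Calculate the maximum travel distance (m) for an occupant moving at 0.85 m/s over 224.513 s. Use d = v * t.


d = 0.85 * 224.513 = 190.84 m

190.84 m


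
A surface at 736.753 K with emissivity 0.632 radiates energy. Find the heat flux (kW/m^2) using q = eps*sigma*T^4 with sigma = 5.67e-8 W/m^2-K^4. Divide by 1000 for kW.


T^4 = 2.9464e+11
q = 0.632 * 5.67e-8 * 2.9464e+11 / 1000 = 10.558 kW/m^2

10.558 kW/m^2


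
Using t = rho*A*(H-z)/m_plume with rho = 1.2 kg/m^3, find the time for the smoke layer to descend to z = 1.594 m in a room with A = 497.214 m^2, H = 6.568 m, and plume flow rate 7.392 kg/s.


H - z = 4.974 m
t = 1.2 * 497.214 * 4.974 / 7.392 = 401.48 s

401.48 s


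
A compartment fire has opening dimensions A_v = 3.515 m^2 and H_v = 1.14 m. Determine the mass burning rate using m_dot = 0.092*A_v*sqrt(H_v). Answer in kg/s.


sqrt(H_v) = 1.0677
m_dot = 0.092 * 3.515 * 1.0677 = 0.34528 kg/s

0.34528 kg/s


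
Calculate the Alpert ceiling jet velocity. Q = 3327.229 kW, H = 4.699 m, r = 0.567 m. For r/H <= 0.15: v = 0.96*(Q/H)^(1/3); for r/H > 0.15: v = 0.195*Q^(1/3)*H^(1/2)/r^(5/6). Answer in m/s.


r/H = 0.567 / 4.699 = 0.12066
r/H <= 0.15, so v = 0.96*(Q/H)^(1/3)
Q/H = 708.07
(Q/H)^(1/3) = 8.9130
v = 0.96 * 8.9130 = 8.5565 m/s

8.5565 m/s


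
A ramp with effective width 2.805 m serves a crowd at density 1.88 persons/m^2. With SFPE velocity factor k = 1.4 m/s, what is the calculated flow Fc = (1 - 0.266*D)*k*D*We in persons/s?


1 - 0.266*D = 1 - 0.266*1.88 = 0.49992
Fs = 0.49992 * 1.4 * 1.88 = 1.3158 persons/(s*m)
Fc = 1.3158 * 2.805 = 3.6908 persons/s

3.6908 persons/s


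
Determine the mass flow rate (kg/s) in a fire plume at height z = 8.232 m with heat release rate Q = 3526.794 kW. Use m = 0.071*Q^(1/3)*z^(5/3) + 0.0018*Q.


Q^(1/3) = 15.222
z^(5/3) = 33.562
First term = 0.071 * 15.222 * 33.562 = 36.271
Second term = 0.0018 * 3526.794 = 6.3482
m = 42.619 kg/s

42.619 kg/s


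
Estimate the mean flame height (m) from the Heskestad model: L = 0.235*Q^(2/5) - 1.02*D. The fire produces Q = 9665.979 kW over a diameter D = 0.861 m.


Q^(2/5) = 39.273
0.235 * Q^(2/5) = 9.2292
1.02 * D = 0.87822
L = 8.3510 m

8.3510 m


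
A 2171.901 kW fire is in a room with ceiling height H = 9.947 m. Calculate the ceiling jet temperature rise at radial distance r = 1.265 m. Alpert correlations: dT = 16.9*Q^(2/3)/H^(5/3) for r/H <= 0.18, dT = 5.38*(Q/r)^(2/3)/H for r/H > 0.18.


r/H = 1.265 / 9.947 = 0.12717
r/H <= 0.18, so dT = 16.9*Q^(2/3)/H^(5/3)
Q^(2/3) = 167.71
H^(5/3) = 46.007
dT = 16.9 * 167.71 / 46.007 = 61.606 K

61.606 K


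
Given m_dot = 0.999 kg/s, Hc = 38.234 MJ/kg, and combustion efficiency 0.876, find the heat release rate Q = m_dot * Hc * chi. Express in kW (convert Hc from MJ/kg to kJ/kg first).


Hc = 38.234 MJ/kg = 38.234 * 1000 kJ/kg = 38234 kJ/kg
Q = 0.999 kg/s * 38234 kJ/kg * 0.876 = 33459 kW

33459 kW


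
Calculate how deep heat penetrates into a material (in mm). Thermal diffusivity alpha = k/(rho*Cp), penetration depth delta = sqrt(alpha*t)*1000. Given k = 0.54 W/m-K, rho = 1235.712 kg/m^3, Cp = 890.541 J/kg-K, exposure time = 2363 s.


alpha = 0.54 / (1235.712 * 890.541) = 4.9071e-07 m^2/s
alpha * t = 0.0011595
delta = sqrt(0.0011595) * 1000 = 34.052 mm

34.052 mm


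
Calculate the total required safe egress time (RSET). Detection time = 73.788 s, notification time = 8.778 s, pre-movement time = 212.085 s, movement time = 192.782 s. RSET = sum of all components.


Total = 73.788 + 8.778 + 212.085 + 192.782 = 487.433 s

487.433 s


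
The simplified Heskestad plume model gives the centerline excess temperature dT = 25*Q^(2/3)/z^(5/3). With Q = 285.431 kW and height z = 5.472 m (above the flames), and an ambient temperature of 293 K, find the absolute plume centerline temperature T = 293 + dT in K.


Q^(2/3) = 43.351
z^(5/3) = 16.992
dT = 25 * 43.351 / 16.992 = 63.782 K
T = 293 + 63.782 = 356.78 K

356.78 K


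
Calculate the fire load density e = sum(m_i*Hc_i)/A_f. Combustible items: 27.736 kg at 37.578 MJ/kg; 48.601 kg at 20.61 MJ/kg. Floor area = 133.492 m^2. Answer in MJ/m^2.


Total energy = 27.736*37.578 + 48.601*20.61
= 1042.263 + 1001.667
= 2043.930 MJ
e = 2043.930 / 133.492 = 15.311 MJ/m^2

15.311 MJ/m^2


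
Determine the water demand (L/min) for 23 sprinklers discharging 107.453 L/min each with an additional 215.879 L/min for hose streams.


Sprinkler demand = 23 * 107.453 = 2471.419 L/min
Total = 2471.419 + 215.879 = 2687.298 L/min

2687.298 L/min


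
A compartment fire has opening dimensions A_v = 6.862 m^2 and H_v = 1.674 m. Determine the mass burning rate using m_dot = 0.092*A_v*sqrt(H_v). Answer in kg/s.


sqrt(H_v) = 1.2938
m_dot = 0.092 * 6.862 * 1.2938 = 0.81680 kg/s

0.81680 kg/s


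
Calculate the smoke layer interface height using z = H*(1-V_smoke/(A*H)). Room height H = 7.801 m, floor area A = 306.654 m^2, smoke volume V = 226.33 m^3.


V/(A*H) = 0.094611
1 - 0.094611 = 0.90539
z = 7.801 * 0.90539 = 7.0629 m

7.0629 m


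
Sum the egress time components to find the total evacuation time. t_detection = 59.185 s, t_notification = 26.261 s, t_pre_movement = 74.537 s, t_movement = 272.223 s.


Total = 59.185 + 26.261 + 74.537 + 272.223 = 432.206 s

432.206 s


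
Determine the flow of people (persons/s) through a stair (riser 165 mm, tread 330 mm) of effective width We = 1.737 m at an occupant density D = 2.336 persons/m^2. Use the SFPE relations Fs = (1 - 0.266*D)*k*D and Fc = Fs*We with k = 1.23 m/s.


1 - 0.266*D = 1 - 0.266*2.336 = 0.37862
Fs = 0.37862 * 1.23 * 2.336 = 1.0879 persons/(s*m)
Fc = 1.0879 * 1.737 = 1.8897 persons/s

1.8897 persons/s


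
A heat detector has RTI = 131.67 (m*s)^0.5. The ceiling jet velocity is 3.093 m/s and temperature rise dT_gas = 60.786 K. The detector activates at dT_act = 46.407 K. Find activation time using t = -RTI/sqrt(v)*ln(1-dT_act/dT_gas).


dT_act/dT_gas = 0.76345
ln(1 - 0.76345) = -1.4416
t = -131.67 / sqrt(3.093) * -1.4416 = 107.93 s

107.93 s


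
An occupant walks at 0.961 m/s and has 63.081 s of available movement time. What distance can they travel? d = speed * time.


d = 0.961 * 63.081 = 60.621 m

60.621 m


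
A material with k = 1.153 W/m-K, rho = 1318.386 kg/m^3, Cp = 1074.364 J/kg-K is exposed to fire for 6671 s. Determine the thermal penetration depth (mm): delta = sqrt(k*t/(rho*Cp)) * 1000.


alpha = 1.153 / (1318.386 * 1074.364) = 8.1402e-07 m^2/s
alpha * t = 0.0054303
delta = sqrt(0.0054303) * 1000 = 73.691 mm

73.691 mm


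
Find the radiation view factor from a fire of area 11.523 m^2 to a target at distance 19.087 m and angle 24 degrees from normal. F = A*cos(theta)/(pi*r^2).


cos(24 deg) = 0.91355
pi*r^2 = 1144.5
F = 11.523 * 0.91355 / 1144.5 = 0.0091975

0.0091975


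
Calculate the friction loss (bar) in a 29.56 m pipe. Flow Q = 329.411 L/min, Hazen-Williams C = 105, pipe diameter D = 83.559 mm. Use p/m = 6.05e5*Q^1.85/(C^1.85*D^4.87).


Q^1.85 = 45479
C^1.85 = 5485.3
D^4.87 = 2.2914e+09
p/m = 0.0021891 bar/m
p_total = 0.0021891 * 29.56 = 0.064709 bar

0.064709 bar


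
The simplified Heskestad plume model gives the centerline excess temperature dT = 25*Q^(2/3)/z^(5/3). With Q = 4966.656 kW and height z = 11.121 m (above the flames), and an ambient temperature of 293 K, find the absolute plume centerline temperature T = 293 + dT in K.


Q^(2/3) = 291.10
z^(5/3) = 55.408
dT = 25 * 291.10 / 55.408 = 131.34 K
T = 293 + 131.34 = 424.34 K

424.34 K


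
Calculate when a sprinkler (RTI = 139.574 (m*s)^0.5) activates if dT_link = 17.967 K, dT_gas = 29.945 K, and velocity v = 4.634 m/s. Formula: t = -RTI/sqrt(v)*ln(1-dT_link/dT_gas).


dT_link/dT_gas = 0.6
ln(1 - 0.6) = -0.91629
t = -139.574 / sqrt(4.634) * -0.91629 = 59.410 s

59.410 s


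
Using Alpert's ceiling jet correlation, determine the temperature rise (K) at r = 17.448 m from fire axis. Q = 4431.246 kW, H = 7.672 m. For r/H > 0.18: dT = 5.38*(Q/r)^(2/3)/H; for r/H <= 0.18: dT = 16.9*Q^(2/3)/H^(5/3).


r/H = 17.448 / 7.672 = 2.2742
r/H > 0.18, so dT = 5.38*(Q/r)^(2/3)/H
Q/r = 253.97
(Q/r)^(2/3) = 40.104
dT = 5.38 * 40.104 / 7.672 = 28.123 K

28.123 K


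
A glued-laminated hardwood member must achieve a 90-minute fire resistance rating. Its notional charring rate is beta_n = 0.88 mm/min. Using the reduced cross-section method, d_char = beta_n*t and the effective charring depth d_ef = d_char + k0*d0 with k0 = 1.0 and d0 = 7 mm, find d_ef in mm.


d_char = 0.88 * 90 = 79.2 mm
d_ef = 79.2 + 1.0*7 = 86.2 mm

86.2 mm


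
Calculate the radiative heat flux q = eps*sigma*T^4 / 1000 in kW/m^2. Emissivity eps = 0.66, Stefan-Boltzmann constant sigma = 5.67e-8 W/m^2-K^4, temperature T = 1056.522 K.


T^4 = 1.2460e+12
q = 0.66 * 5.67e-8 * 1.2460e+12 / 1000 = 46.627 kW/m^2

46.627 kW/m^2


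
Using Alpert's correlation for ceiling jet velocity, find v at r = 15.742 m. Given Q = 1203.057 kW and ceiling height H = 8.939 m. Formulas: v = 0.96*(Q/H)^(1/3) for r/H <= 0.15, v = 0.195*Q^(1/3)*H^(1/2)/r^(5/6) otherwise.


r/H = 15.742 / 8.939 = 1.7610
r/H > 0.15, so v = 0.195*Q^(1/3)*H^(1/2)/r^(5/6)
Q^(1/3) = 10.636
H^(1/2) = 2.9898
r^(5/6) = 9.9437
v = 0.195 * 10.636 * 2.9898 / 9.9437 = 0.62358 m/s

0.62358 m/s


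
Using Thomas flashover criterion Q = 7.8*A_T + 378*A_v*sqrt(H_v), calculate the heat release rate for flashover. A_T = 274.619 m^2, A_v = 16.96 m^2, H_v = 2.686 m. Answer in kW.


7.8*A_T = 2142.0
sqrt(H_v) = 1.6389
378*A_v*sqrt(H_v) = 10507
Q = 2142.0 + 10507 = 12649 kW

12649 kW


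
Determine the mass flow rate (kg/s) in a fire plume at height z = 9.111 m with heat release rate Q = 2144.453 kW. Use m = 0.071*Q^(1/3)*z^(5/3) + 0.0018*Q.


Q^(1/3) = 12.896
z^(5/3) = 39.744
First term = 0.071 * 12.896 * 39.744 = 36.389
Second term = 0.0018 * 2144.453 = 3.8600
m = 40.249 kg/s

40.249 kg/s


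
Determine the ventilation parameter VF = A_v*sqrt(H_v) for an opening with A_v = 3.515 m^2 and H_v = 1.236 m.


sqrt(H_v) = 1.1118
VF = 3.515 * 1.1118 = 3.9078 m^(5/2)

3.9078 m^(5/2)


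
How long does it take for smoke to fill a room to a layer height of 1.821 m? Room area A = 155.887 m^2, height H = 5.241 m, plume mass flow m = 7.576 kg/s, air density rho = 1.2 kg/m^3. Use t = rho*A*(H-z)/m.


H - z = 3.42 m
t = 1.2 * 155.887 * 3.42 / 7.576 = 84.446 s

84.446 s


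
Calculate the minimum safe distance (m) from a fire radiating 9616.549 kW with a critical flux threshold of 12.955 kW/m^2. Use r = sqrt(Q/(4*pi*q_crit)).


4*pi*q_crit = 162.80
Q/(4*pi*q_crit) = 59.071
r = sqrt(59.071) = 7.6857 m

7.6857 m


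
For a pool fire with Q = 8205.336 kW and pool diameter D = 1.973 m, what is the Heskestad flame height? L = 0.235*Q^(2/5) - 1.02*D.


Q^(2/5) = 36.782
0.235 * Q^(2/5) = 8.6438
1.02 * D = 2.0125
L = 6.6314 m

6.6314 m


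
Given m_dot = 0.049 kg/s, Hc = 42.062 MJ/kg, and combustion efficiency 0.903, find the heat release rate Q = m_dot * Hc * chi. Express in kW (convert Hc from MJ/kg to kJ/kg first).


Hc = 42.062 MJ/kg = 42.062 * 1000 kJ/kg = 42062 kJ/kg
Q = 0.049 kg/s * 42062 kJ/kg * 0.903 = 1861.1 kW

1861.1 kW


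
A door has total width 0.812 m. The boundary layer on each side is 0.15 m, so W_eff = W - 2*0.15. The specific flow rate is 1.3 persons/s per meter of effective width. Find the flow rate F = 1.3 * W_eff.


W_eff = 0.812 - 0.30 = 0.512 m
F = 1.3 * 0.512 = 0.66560 persons/s

0.66560 persons/s


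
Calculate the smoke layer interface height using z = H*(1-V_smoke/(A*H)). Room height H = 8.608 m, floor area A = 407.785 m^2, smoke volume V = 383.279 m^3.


V/(A*H) = 0.10919
1 - 0.10919 = 0.89081
z = 8.608 * 0.89081 = 7.6681 m

7.6681 m


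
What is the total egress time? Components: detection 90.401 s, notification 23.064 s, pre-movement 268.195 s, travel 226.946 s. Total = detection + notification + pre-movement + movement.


Total = 90.401 + 23.064 + 268.195 + 226.946 = 608.606 s

608.606 s


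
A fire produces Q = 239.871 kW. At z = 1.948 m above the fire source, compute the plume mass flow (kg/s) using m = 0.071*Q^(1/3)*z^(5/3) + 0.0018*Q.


Q^(1/3) = 6.2134
z^(5/3) = 3.0384
First term = 0.071 * 6.2134 * 3.0384 = 1.3404
Second term = 0.0018 * 239.871 = 0.43177
m = 1.7722 kg/s

1.7722 kg/s


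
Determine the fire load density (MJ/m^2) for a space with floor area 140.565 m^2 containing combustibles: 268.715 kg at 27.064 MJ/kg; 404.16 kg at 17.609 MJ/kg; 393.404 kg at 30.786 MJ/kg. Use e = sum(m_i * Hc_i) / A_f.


Total energy = 268.715*27.064 + 404.16*17.609 + 393.404*30.786
= 7272.503 + 7116.853 + 12111.34
= 26500.69 MJ
e = 26500.69 / 140.565 = 188.53 MJ/m^2

188.53 MJ/m^2


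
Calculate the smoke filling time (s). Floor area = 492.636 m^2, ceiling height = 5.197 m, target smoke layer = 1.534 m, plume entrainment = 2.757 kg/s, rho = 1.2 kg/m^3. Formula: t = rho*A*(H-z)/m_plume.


H - z = 3.663 m
t = 1.2 * 492.636 * 3.663 / 2.757 = 785.43 s

785.43 s


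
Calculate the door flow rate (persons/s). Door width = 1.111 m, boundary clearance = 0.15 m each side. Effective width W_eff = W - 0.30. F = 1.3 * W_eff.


W_eff = 1.111 - 0.30 = 0.811 m
F = 1.3 * 0.811 = 1.0543 persons/s

1.0543 persons/s


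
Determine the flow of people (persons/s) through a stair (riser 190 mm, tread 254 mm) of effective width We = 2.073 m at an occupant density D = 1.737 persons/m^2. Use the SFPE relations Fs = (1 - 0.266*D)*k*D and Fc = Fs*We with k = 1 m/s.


1 - 0.266*D = 1 - 0.266*1.737 = 0.53796
Fs = 0.53796 * 1 * 1.737 = 0.93443 persons/(s*m)
Fc = 0.93443 * 2.073 = 1.9371 persons/s

1.9371 persons/s


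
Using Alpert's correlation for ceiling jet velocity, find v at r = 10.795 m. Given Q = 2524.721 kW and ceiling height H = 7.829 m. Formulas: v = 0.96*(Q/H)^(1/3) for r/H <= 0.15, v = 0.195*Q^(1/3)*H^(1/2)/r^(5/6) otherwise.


r/H = 10.795 / 7.829 = 1.3788
r/H > 0.15, so v = 0.195*Q^(1/3)*H^(1/2)/r^(5/6)
Q^(1/3) = 13.617
H^(1/2) = 2.7980
r^(5/6) = 7.2614
v = 0.195 * 13.617 * 2.7980 / 7.2614 = 1.0232 m/s

1.0232 m/s


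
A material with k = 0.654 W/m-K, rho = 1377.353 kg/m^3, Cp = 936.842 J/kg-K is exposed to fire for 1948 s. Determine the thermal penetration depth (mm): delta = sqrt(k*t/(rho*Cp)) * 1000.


alpha = 0.654 / (1377.353 * 936.842) = 5.0683e-07 m^2/s
alpha * t = 0.00098731
delta = sqrt(0.00098731) * 1000 = 31.422 mm

31.422 mm


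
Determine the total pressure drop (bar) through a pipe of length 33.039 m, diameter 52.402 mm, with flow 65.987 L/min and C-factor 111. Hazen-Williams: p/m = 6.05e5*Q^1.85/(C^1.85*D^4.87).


Q^1.85 = 2322.7
C^1.85 = 6079.2
D^4.87 = 2.3617e+08
p/m = 0.00097877 bar/m
p_total = 0.00097877 * 33.039 = 0.032338 bar

0.032338 bar


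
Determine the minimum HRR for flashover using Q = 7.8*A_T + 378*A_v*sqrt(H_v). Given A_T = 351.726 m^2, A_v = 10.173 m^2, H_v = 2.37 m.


7.8*A_T = 2743.5
sqrt(H_v) = 1.5395
378*A_v*sqrt(H_v) = 5919.9
Q = 2743.5 + 5919.9 = 8663.4 kW

8663.4 kW


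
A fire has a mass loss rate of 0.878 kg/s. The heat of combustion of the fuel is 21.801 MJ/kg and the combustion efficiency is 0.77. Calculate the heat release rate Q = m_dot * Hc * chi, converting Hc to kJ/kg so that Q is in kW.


Hc = 21.801 MJ/kg = 21.801 * 1000 kJ/kg = 21801 kJ/kg
Q = 0.878 kg/s * 21801 kJ/kg * 0.77 = 14739 kW

14739 kW


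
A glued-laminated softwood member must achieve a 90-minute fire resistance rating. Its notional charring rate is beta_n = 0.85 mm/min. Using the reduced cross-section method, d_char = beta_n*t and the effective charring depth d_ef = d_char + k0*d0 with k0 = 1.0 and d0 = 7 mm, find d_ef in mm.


d_char = 0.85 * 90 = 76.5 mm
d_ef = 76.5 + 1.0*7 = 83.5 mm

83.5 mm


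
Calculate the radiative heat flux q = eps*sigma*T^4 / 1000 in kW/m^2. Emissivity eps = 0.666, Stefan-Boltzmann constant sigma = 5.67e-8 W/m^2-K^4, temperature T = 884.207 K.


T^4 = 6.1125e+11
q = 0.666 * 5.67e-8 * 6.1125e+11 / 1000 = 23.082 kW/m^2

23.082 kW/m^2


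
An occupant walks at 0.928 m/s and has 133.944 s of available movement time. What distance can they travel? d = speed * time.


d = 0.928 * 133.944 = 124.30 m

124.30 m
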